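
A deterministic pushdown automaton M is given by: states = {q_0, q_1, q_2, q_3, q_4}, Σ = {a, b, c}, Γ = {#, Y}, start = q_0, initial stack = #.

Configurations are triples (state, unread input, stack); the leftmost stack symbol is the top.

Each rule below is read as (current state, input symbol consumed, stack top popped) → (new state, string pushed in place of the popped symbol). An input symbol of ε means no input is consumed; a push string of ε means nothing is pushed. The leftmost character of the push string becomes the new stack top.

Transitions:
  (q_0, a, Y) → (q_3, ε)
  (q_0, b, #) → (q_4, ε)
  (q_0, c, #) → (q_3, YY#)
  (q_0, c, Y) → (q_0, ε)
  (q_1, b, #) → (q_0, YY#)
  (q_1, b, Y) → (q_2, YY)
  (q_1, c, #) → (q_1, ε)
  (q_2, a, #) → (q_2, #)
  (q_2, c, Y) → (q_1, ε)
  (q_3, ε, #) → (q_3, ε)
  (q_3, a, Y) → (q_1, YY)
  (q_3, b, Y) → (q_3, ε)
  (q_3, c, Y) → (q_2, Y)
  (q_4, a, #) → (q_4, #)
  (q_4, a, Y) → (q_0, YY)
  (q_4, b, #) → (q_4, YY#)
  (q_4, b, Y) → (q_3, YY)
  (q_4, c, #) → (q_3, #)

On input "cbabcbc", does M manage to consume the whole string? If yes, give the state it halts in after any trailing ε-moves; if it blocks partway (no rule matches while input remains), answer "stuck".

(q_0, cbabcbc, #)
  read c, top #: go to q_3, push YY# → (q_3, babcbc, YY#)
  read b, top Y: go to q_3, push ε → (q_3, abcbc, Y#)
  read a, top Y: go to q_1, push YY → (q_1, bcbc, YY#)
  read b, top Y: go to q_2, push YY → (q_2, cbc, YYY#)
  read c, top Y: go to q_1, push ε → (q_1, bc, YY#)
  read b, top Y: go to q_2, push YY → (q_2, c, YYY#)
  read c, top Y: go to q_1, push ε → (q_1, ε, YY#)
All input consumed; M is in state q_1.

q_1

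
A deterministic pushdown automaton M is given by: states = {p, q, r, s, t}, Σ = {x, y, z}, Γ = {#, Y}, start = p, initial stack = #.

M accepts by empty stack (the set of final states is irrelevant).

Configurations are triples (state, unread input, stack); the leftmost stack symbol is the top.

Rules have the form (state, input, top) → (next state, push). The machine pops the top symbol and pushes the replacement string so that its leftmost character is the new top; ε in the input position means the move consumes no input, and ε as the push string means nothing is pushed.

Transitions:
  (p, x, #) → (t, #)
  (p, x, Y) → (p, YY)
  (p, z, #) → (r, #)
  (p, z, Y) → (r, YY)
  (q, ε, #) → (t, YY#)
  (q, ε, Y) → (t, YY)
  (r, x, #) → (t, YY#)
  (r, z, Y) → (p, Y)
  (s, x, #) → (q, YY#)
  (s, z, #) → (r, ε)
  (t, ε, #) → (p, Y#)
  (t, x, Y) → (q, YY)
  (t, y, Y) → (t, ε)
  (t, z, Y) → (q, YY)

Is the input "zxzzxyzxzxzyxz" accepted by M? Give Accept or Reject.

(p, zxzzxyzxzxzyxz, #) ⊢ (r, xzzxyzxzxzyxz, #) ⊢ (t, zzxyzxzxzyxz, YY#) ⊢ (q, zxyzxzxzyxz, YYY#) ⊢ (t, zxyzxzxzyxz, YYYY#) ⊢ (q, xyzxzxzyxz, YYYYY#) ⊢ (t, xyzxzxzyxz, YYYYYY#) ⊢ (q, yzxzxzyxz, YYYYYYY#) ⊢ (t, yzxzxzyxz, YYYYYYYY#) ⊢ (t, zxzxzyxz, YYYYYYY#) ⊢ (q, xzxzyxz, YYYYYYYY#) ⊢ (t, xzxzyxz, YYYYYYYYY#) ⊢ (q, zxzyxz, YYYYYYYYYY#) ⊢ (t, zxzyxz, YYYYYYYYYYY#) ⊢ (q, xzyxz, YYYYYYYYYYYY#) ⊢ (t, xzyxz, YYYYYYYYYYYYY#) ⊢ (q, zyxz, YYYYYYYYYYYYYY#) ⊢ (t, zyxz, YYYYYYYYYYYYYYY#) ⊢ (q, yxz, YYYYYYYYYYYYYYYY#) ⊢ (t, yxz, YYYYYYYYYYYYYYYYY#) ⊢ (t, xz, YYYYYYYYYYYYYYYY#) ⊢ (q, z, YYYYYYYYYYYYYYYYY#) ⊢ (t, z, YYYYYYYYYYYYYYYYYY#) ⊢ (q, ε, YYYYYYYYYYYYYYYYYYY#) ⊢ (t, ε, YYYYYYYYYYYYYYYYYYYY#)
All input consumed; stack is YYYYYYYYYYYYYYYYYYYY#, not empty, and no further ε-move applies.

Reject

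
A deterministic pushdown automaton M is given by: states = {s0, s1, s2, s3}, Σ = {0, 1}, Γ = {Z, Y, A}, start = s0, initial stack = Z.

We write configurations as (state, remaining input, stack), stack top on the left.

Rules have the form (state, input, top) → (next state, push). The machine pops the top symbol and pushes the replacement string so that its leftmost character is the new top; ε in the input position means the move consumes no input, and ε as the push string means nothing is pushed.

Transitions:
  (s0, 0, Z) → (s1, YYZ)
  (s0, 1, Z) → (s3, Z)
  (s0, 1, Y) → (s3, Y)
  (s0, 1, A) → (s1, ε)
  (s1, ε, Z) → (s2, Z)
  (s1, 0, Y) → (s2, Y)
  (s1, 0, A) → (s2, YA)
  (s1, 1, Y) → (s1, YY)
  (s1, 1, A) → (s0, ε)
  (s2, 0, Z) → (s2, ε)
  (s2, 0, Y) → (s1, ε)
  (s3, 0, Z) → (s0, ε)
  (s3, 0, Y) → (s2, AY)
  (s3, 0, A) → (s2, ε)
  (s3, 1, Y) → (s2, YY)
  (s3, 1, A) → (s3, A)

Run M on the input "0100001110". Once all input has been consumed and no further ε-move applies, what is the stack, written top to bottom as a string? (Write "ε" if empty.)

(s0, 0100001110, Z)
  read 0, top Z: go to s1, push YYZ → (s1, 100001110, YYZ)
  read 1, top Y: go to s1, push YY → (s1, 00001110, YYYZ)
  read 0, top Y: go to s2, push Y → (s2, 0001110, YYYZ)
  read 0, top Y: go to s1, push ε → (s1, 001110, YYZ)
  read 0, top Y: go to s2, push Y → (s2, 01110, YYZ)
  read 0, top Y: go to s1, push ε → (s1, 1110, YZ)
  read 1, top Y: go to s1, push YY → (s1, 110, YYZ)
  read 1, top Y: go to s1, push YY → (s1, 10, YYYZ)
  read 1, top Y: go to s1, push YY → (s1, 0, YYYYZ)
  read 0, top Y: go to s2, push Y → (s2, ε, YYYYZ)
All input consumed in state s2 with stack YYYYZ.

YYYYZ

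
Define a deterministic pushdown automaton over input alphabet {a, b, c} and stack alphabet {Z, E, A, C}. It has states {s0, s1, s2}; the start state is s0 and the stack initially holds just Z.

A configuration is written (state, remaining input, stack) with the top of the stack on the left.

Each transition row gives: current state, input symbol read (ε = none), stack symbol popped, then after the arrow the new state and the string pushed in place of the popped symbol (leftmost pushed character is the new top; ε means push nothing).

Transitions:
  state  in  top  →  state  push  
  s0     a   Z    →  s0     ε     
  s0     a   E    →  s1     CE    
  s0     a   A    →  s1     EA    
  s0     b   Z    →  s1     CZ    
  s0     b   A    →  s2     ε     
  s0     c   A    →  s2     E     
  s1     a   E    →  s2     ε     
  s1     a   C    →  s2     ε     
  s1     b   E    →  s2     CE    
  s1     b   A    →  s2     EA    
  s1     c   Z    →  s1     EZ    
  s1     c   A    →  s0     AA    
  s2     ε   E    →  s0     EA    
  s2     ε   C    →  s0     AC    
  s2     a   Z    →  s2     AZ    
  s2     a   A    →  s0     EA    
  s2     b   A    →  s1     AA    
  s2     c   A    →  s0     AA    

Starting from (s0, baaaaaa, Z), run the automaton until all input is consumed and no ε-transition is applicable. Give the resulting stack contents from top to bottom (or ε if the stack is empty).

(s0, baaaaaa, Z)
  read b, top Z: go to s1, push CZ → (s1, aaaaaa, CZ)
  read a, top C: go to s2, push ε → (s2, aaaaa, Z)
  read a, top Z: go to s2, push AZ → (s2, aaaa, AZ)
  read a, top A: go to s0, push EA → (s0, aaa, EAZ)
  read a, top E: go to s1, push CE → (s1, aa, CEAZ)
  read a, top C: go to s2, push ε → (s2, a, EAZ)
  ε-move, top E: go to s0, push EA → (s0, a, EAAZ)
  read a, top E: go to s1, push CE → (s1, ε, CEAAZ)
All input consumed in state s1 with stack CEAAZ.

CEAAZ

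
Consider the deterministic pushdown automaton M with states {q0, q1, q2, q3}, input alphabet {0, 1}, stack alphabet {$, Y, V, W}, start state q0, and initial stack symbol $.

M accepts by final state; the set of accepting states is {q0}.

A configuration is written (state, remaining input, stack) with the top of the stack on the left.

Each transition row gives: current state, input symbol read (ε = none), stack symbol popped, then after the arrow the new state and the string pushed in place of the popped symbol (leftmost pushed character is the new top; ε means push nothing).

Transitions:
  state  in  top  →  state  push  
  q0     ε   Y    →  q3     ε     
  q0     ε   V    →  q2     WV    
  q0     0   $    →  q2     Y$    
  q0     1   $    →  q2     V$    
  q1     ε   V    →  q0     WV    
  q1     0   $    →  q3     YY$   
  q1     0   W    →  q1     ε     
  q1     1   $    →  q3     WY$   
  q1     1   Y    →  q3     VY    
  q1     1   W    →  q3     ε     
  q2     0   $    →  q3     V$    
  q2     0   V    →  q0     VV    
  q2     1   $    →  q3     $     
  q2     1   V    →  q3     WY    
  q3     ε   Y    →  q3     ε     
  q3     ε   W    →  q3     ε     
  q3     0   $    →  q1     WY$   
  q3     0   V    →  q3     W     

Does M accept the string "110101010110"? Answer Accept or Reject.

(q0, 110101010110, $) ⊢ (q2, 10101010110, V$) ⊢ (q3, 0101010110, WY$) ⊢ (q3, 0101010110, Y$) ⊢ (q3, 0101010110, $) ⊢ (q1, 101010110, WY$) ⊢ (q3, 01010110, Y$) ⊢ (q3, 01010110, $) ⊢ (q1, 1010110, WY$) ⊢ (q3, 010110, Y$) ⊢ (q3, 010110, $) ⊢ (q1, 10110, WY$) ⊢ (q3, 0110, Y$) ⊢ (q3, 0110, $) ⊢ (q1, 110, WY$) ⊢ (q3, 10, Y$) ⊢ (q3, 10, $)
No transition applies at (q3, 10, $); input not fully consumed.

Reject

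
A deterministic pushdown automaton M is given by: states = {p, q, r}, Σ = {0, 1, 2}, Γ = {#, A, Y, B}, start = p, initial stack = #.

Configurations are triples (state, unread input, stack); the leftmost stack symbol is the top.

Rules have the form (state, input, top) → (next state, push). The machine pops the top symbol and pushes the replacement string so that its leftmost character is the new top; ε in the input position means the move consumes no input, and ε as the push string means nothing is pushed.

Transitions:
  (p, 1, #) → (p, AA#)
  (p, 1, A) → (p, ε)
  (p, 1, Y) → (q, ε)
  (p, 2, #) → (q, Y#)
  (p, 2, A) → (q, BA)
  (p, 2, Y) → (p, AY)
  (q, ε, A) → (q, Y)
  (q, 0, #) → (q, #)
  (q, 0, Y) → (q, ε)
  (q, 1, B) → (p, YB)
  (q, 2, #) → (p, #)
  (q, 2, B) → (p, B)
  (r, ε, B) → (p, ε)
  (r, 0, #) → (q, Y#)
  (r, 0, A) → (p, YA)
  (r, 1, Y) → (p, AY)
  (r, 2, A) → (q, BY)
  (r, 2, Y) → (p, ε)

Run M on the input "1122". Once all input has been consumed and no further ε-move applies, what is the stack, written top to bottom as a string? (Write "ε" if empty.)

(p, 1122, #)
  read 1, top #: go to p, push AA# → (p, 122, AA#)
  read 1, top A: go to p, push ε → (p, 22, A#)
  read 2, top A: go to q, push BA → (q, 2, BA#)
  read 2, top B: go to p, push B → (p, ε, BA#)
All input consumed in state p with stack BA#.

BA#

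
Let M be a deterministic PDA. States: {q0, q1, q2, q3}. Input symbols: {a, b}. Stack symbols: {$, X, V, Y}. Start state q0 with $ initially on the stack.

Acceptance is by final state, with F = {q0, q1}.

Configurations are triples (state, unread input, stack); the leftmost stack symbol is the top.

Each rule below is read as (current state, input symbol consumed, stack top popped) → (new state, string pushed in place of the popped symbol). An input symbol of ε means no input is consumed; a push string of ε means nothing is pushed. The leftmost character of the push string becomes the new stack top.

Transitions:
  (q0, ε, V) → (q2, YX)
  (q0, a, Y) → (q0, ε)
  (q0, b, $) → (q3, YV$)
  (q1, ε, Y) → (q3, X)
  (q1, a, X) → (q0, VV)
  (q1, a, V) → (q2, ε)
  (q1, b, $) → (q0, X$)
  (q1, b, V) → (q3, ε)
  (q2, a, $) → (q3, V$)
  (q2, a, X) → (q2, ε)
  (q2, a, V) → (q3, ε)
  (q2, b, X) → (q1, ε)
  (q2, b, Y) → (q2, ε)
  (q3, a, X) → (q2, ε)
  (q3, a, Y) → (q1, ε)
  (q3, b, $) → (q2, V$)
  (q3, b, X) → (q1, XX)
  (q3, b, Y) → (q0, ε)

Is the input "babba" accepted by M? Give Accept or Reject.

(q0, babba, $) ⊢ (q3, abba, YV$) ⊢ (q1, bba, V$) ⊢ (q3, ba, $) ⊢ (q2, a, V$) ⊢ (q3, ε, $)
All input consumed; state q3 ∉ F and no further ε-move applies.

Reject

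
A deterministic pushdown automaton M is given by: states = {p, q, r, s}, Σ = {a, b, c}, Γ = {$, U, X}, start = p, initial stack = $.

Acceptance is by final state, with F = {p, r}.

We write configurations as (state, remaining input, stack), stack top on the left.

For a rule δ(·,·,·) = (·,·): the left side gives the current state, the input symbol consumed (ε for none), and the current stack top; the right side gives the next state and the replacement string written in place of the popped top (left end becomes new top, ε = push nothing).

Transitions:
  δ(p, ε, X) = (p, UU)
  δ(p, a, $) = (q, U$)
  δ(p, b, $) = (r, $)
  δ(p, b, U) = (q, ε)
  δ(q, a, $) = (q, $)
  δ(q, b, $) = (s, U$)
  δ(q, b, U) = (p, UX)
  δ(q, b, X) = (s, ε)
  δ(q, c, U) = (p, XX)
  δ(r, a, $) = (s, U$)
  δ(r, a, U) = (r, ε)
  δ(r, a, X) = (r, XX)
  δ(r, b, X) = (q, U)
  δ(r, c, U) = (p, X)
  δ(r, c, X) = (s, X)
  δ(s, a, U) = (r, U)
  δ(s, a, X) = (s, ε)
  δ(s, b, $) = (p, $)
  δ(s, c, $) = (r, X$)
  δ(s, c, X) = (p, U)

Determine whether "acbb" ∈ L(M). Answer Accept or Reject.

Accept

(p, acbb, $)
  read a, top $: go to q, push U$ → (q, cbb, U$)
  read c, top U: go to p, push XX → (p, bb, XX$)
  ε-move, top X: go to p, push UU → (p, bb, UUX$)
  read b, top U: go to q, push ε → (q, b, UX$)
  read b, top U: go to p, push UX → (p, ε, UXX$)
All input consumed; state p ∈ F.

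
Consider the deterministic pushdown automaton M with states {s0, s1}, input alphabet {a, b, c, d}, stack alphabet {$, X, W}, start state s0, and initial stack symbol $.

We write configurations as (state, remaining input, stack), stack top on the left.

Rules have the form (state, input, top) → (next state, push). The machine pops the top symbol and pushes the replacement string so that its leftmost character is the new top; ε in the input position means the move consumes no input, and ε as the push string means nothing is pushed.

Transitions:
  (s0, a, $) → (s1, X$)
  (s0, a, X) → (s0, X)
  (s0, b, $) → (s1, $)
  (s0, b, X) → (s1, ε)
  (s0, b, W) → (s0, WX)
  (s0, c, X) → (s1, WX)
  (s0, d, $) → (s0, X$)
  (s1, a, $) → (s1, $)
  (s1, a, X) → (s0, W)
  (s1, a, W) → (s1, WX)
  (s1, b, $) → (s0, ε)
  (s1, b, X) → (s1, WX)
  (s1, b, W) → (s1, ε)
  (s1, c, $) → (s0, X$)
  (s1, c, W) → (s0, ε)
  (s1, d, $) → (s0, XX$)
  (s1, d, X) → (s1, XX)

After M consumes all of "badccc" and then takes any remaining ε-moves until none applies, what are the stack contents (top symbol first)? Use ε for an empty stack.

(s0, badccc, $) ⊢ (s1, adccc, $) ⊢ (s1, dccc, $) ⊢ (s0, ccc, XX$) ⊢ (s1, cc, WXX$) ⊢ (s0, c, XX$) ⊢ (s1, ε, WXX$)
All input consumed in state s1 with stack WXX$.

WXX$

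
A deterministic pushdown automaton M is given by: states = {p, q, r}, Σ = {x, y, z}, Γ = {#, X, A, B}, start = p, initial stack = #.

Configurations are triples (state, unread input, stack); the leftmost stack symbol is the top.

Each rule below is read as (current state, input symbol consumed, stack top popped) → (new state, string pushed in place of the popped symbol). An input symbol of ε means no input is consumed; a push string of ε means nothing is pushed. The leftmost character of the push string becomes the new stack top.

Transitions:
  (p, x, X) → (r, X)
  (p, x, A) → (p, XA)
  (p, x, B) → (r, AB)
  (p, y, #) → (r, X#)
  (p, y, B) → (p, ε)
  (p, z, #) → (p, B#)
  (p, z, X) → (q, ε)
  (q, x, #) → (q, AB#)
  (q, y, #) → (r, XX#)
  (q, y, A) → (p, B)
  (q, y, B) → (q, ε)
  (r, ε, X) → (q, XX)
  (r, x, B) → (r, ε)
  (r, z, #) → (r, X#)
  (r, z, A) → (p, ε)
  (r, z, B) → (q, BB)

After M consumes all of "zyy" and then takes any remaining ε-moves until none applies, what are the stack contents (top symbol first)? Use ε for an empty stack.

(p, zyy, #)
  read z, top #: go to p, push B# → (p, yy, B#)
  read y, top B: go to p, push ε → (p, y, #)
  read y, top #: go to r, push X# → (r, ε, X#)
  ε-move, top X: go to q, push XX → (q, ε, XX#)
All input consumed in state q with stack XX#.

XX#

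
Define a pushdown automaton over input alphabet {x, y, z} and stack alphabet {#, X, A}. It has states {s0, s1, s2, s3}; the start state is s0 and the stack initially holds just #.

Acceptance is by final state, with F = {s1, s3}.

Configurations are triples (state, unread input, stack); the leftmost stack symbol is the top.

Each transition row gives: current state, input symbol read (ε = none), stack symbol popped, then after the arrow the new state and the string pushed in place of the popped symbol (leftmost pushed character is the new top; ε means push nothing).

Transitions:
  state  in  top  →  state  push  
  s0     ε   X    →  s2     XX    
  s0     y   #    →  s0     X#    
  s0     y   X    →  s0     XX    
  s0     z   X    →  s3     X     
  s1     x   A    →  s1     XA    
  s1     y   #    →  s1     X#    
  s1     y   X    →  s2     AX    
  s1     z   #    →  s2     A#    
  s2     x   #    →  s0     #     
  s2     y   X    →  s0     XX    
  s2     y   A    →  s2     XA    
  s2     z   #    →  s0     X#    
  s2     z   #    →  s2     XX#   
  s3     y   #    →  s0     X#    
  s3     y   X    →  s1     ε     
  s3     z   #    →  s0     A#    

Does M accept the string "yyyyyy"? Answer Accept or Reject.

Reject

No computation consumes all input and reaches a final state.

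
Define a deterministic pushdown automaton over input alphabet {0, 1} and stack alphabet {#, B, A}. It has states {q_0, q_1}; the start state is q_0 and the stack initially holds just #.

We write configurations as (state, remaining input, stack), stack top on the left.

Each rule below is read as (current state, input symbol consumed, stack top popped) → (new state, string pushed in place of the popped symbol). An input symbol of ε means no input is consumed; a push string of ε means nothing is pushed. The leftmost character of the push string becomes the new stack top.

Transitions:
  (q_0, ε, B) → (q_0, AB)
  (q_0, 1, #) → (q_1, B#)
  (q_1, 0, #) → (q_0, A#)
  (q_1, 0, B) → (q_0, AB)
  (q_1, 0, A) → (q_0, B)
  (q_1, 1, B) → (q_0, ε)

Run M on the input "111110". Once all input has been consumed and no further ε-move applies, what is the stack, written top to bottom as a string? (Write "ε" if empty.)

(q_0, 111110, #) ⊢ (q_1, 11110, B#) ⊢ (q_0, 1110, #) ⊢ (q_1, 110, B#) ⊢ (q_0, 10, #) ⊢ (q_1, 0, B#) ⊢ (q_0, ε, AB#)
All input consumed in state q_0 with stack AB#.

AB#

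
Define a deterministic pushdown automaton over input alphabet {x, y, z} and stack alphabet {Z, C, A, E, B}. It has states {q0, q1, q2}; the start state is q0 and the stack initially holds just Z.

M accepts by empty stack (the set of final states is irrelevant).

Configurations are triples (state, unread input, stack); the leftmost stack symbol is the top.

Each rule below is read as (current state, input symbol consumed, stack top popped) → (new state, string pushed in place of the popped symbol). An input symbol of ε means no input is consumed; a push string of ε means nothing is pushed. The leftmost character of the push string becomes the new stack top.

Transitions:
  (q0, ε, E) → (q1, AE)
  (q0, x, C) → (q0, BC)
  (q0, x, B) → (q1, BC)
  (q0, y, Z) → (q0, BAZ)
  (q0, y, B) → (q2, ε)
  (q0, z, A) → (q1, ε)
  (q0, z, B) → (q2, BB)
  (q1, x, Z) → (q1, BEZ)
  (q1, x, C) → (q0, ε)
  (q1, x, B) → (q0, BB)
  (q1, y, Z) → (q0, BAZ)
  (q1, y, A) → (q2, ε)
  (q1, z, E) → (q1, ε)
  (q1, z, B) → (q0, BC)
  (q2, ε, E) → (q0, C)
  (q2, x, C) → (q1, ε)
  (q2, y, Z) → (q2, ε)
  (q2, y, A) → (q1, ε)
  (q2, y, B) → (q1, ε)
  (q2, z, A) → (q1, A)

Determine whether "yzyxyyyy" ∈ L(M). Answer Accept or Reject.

(q0, yzyxyyyy, Z)
  read y, top Z: go to q0, push BAZ → (q0, zyxyyyy, BAZ)
  read z, top B: go to q2, push BB → (q2, yxyyyy, BBAZ)
  read y, top B: go to q1, push ε → (q1, xyyyy, BAZ)
  read x, top B: go to q0, push BB → (q0, yyyy, BBAZ)
  read y, top B: go to q2, push ε → (q2, yyy, BAZ)
  read y, top B: go to q1, push ε → (q1, yy, AZ)
  read y, top A: go to q2, push ε → (q2, y, Z)
  read y, top Z: go to q2, push ε → (q2, ε, ε)
All input consumed and the stack is empty.

Accept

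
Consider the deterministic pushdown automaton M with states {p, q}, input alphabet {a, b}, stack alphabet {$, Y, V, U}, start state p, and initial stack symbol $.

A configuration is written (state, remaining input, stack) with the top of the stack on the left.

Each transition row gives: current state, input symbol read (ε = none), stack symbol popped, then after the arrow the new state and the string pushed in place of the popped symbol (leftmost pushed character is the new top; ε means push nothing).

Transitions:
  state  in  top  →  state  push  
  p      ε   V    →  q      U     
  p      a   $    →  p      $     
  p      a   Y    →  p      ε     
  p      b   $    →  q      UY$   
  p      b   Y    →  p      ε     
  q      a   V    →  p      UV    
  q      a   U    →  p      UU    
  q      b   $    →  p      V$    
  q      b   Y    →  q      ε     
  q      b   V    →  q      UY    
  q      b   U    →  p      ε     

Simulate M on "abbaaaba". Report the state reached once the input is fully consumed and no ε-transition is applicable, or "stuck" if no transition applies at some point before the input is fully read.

(p, abbaaaba, $) ⊢ (p, bbaaaba, $) ⊢ (q, baaaba, UY$) ⊢ (p, aaaba, Y$) ⊢ (p, aaba, $) ⊢ (p, aba, $) ⊢ (p, ba, $) ⊢ (q, a, UY$) ⊢ (p, ε, UUY$)
All input consumed; M is in state p.

p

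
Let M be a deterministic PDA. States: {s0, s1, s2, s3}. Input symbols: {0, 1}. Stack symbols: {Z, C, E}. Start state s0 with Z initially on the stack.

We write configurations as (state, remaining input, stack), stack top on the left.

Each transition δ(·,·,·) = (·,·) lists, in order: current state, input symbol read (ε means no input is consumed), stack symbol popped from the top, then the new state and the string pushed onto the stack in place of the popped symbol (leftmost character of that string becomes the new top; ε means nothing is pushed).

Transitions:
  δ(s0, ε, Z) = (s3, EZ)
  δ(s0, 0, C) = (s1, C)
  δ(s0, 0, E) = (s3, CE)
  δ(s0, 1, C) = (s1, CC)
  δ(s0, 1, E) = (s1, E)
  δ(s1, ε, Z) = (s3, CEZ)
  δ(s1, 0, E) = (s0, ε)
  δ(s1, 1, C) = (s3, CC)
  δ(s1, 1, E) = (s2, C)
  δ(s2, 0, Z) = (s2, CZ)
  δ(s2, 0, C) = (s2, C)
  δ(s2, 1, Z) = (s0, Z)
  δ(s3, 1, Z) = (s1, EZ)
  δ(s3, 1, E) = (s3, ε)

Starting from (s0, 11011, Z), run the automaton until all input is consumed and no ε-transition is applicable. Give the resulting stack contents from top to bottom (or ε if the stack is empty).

(s0, 11011, Z) ⊢ (s3, 11011, EZ) ⊢ (s3, 1011, Z) ⊢ (s1, 011, EZ) ⊢ (s0, 11, Z) ⊢ (s3, 11, EZ) ⊢ (s3, 1, Z) ⊢ (s1, ε, EZ)
All input consumed in state s1 with stack EZ.

EZ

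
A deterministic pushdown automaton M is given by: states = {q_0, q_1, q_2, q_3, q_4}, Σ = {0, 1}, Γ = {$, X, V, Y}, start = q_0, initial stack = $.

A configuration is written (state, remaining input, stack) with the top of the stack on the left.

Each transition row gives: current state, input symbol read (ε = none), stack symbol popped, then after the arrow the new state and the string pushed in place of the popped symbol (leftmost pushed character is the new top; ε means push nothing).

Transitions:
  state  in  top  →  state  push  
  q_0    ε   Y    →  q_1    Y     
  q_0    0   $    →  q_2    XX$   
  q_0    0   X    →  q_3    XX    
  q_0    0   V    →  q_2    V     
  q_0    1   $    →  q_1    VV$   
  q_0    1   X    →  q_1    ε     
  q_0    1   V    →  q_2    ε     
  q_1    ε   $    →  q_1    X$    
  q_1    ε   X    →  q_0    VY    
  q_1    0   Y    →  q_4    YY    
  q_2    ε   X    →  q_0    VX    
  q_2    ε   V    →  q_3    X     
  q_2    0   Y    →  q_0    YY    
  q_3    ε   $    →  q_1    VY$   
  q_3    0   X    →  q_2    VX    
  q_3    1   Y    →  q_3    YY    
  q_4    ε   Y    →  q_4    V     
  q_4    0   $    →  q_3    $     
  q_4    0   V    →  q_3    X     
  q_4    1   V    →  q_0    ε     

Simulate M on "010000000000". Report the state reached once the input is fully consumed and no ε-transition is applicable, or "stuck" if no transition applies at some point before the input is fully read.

q_3

(q_0, 010000000000, $)
  read 0, top $: go to q_2, push XX$ → (q_2, 10000000000, XX$)
  ε-move, top X: go to q_0, push VX → (q_0, 10000000000, VXX$)
  read 1, top V: go to q_2, push ε → (q_2, 0000000000, XX$)
  ε-move, top X: go to q_0, push VX → (q_0, 0000000000, VXX$)
  read 0, top V: go to q_2, push V → (q_2, 000000000, VXX$)
  ε-move, top V: go to q_3, push X → (q_3, 000000000, XXX$)
  read 0, top X: go to q_2, push VX → (q_2, 00000000, VXXX$)
  ε-move, top V: go to q_3, push X → (q_3, 00000000, XXXX$)
  read 0, top X: go to q_2, push VX → (q_2, 0000000, VXXXX$)
  ε-move, top V: go to q_3, push X → (q_3, 0000000, XXXXX$)
  read 0, top X: go to q_2, push VX → (q_2, 000000, VXXXXX$)
  ε-move, top V: go to q_3, push X → (q_3, 000000, XXXXXX$)
  read 0, top X: go to q_2, push VX → (q_2, 00000, VXXXXXX$)
  ε-move, top V: go to q_3, push X → (q_3, 00000, XXXXXXX$)
  read 0, top X: go to q_2, push VX → (q_2, 0000, VXXXXXXX$)
  ε-move, top V: go to q_3, push X → (q_3, 0000, XXXXXXXX$)
  read 0, top X: go to q_2, push VX → (q_2, 000, VXXXXXXXX$)
  ε-move, top V: go to q_3, push X → (q_3, 000, XXXXXXXXX$)
  read 0, top X: go to q_2, push VX → (q_2, 00, VXXXXXXXXX$)
  ε-move, top V: go to q_3, push X → (q_3, 00, XXXXXXXXXX$)
  read 0, top X: go to q_2, push VX → (q_2, 0, VXXXXXXXXXX$)
  ε-move, top V: go to q_3, push X → (q_3, 0, XXXXXXXXXXX$)
  read 0, top X: go to q_2, push VX → (q_2, ε, VXXXXXXXXXXX$)
  ε-move, top V: go to q_3, push X → (q_3, ε, XXXXXXXXXXXX$)
All input consumed; M is in state q_3.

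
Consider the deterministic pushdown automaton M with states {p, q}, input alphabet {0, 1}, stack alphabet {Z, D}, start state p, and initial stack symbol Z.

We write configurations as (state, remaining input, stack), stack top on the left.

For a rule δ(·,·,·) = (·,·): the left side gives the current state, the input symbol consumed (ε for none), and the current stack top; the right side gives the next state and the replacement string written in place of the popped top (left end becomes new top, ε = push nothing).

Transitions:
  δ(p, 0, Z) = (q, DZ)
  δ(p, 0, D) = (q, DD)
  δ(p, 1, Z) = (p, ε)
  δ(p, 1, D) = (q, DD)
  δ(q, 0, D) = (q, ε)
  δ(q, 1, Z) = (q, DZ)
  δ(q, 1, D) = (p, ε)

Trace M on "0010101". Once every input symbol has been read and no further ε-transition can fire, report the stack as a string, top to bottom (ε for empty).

DZ

(p, 0010101, Z)
  read 0, top Z: go to q, push DZ → (q, 010101, DZ)
  read 0, top D: go to q, push ε → (q, 10101, Z)
  read 1, top Z: go to q, push DZ → (q, 0101, DZ)
  read 0, top D: go to q, push ε → (q, 101, Z)
  read 1, top Z: go to q, push DZ → (q, 01, DZ)
  read 0, top D: go to q, push ε → (q, 1, Z)
  read 1, top Z: go to q, push DZ → (q, ε, DZ)
All input consumed in state q with stack DZ.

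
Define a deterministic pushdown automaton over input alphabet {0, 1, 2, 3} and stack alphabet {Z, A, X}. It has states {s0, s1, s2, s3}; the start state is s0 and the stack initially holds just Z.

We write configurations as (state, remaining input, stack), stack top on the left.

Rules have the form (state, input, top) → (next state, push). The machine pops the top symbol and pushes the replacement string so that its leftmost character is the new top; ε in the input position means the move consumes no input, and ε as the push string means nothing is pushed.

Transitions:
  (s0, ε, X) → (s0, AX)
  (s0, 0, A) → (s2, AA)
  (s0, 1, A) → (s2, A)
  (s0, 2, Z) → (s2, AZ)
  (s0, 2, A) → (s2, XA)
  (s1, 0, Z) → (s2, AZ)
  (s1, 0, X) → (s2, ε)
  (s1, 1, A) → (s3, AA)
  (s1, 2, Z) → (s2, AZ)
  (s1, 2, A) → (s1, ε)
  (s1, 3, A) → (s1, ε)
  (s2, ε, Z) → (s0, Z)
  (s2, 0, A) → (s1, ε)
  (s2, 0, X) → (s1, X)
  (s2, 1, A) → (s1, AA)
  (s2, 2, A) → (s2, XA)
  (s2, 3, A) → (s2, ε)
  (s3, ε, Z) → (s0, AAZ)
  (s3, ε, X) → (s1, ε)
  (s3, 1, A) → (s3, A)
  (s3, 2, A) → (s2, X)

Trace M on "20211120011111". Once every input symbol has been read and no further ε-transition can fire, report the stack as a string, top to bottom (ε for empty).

(s0, 20211120011111, Z) ⊢ (s2, 0211120011111, AZ) ⊢ (s1, 211120011111, Z) ⊢ (s2, 11120011111, AZ) ⊢ (s1, 1120011111, AAZ) ⊢ (s3, 120011111, AAAZ) ⊢ (s3, 20011111, AAAZ) ⊢ (s2, 0011111, XAAZ) ⊢ (s1, 011111, XAAZ) ⊢ (s2, 11111, AAZ) ⊢ (s1, 1111, AAAZ) ⊢ (s3, 111, AAAAZ) ⊢ (s3, 11, AAAAZ) ⊢ (s3, 1, AAAAZ) ⊢ (s3, ε, AAAAZ)
All input consumed in state s3 with stack AAAAZ.

AAAAZ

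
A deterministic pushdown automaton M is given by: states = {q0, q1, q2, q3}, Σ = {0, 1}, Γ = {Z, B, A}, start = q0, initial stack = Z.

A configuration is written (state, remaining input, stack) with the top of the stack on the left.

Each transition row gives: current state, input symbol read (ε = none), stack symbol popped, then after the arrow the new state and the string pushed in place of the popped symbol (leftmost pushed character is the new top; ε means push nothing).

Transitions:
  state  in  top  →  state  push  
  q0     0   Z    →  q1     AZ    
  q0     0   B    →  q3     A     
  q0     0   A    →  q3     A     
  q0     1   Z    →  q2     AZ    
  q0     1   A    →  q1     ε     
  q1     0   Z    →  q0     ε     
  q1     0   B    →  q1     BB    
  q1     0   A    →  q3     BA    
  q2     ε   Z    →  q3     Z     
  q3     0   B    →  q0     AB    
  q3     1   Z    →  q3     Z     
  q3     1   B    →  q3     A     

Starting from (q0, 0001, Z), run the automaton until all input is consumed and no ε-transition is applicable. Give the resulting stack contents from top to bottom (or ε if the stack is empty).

(q0, 0001, Z)
  read 0, top Z: go to q1, push AZ → (q1, 001, AZ)
  read 0, top A: go to q3, push BA → (q3, 01, BAZ)
  read 0, top B: go to q0, push AB → (q0, 1, ABAZ)
  read 1, top A: go to q1, push ε → (q1, ε, BAZ)
All input consumed in state q1 with stack BAZ.

BAZ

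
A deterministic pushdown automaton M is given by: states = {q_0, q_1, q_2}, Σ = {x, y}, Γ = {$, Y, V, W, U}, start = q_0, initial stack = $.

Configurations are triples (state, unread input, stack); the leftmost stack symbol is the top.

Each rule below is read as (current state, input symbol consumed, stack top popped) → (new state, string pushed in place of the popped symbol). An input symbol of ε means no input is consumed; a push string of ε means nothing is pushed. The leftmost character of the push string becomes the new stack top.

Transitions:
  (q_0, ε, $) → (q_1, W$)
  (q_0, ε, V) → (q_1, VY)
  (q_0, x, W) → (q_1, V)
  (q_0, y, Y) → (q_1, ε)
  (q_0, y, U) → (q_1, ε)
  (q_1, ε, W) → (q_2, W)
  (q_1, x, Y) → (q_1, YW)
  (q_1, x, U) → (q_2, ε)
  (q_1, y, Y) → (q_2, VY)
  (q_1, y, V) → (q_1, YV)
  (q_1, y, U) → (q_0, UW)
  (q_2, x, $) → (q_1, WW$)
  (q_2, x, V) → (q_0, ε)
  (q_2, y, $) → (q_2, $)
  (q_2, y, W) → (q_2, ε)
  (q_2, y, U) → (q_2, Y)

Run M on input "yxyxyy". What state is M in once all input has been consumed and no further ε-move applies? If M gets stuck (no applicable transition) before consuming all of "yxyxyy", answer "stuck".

(q_0, yxyxyy, $)
  ε-move, top $: go to q_1, push W$ → (q_1, yxyxyy, W$)
  ε-move, top W: go to q_2, push W → (q_2, yxyxyy, W$)
  read y, top W: go to q_2, push ε → (q_2, xyxyy, $)
  read x, top $: go to q_1, push WW$ → (q_1, yxyy, WW$)
  ε-move, top W: go to q_2, push W → (q_2, yxyy, WW$)
  read y, top W: go to q_2, push ε → (q_2, xyy, W$)
No transition for (q_2, x, top W); M blocks with input xyy remaining.

stuck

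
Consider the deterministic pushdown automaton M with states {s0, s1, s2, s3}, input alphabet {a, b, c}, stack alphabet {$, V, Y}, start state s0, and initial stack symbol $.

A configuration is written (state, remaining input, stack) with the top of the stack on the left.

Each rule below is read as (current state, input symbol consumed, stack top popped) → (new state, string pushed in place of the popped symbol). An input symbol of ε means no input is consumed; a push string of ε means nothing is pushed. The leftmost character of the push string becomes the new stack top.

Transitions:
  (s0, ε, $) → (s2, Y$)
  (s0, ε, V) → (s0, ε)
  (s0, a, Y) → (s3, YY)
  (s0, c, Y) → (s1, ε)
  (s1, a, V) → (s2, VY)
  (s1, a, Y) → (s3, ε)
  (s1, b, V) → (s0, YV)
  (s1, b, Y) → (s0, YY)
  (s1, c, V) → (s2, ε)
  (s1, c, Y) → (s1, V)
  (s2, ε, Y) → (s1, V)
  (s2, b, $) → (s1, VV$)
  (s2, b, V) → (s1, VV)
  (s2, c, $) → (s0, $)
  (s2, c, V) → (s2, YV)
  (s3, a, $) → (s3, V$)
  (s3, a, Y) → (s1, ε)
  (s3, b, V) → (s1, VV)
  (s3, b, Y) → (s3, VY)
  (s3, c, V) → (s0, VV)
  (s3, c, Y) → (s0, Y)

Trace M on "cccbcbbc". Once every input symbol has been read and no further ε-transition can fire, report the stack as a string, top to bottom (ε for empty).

(s0, cccbcbbc, $)
  ε-move, top $: go to s2, push Y$ → (s2, cccbcbbc, Y$)
  ε-move, top Y: go to s1, push V → (s1, cccbcbbc, V$)
  read c, top V: go to s2, push ε → (s2, ccbcbbc, $)
  read c, top $: go to s0, push $ → (s0, cbcbbc, $)
  ε-move, top $: go to s2, push Y$ → (s2, cbcbbc, Y$)
  ε-move, top Y: go to s1, push V → (s1, cbcbbc, V$)
  read c, top V: go to s2, push ε → (s2, bcbbc, $)
  read b, top $: go to s1, push VV$ → (s1, cbbc, VV$)
  read c, top V: go to s2, push ε → (s2, bbc, V$)
  read b, top V: go to s1, push VV → (s1, bc, VV$)
  read b, top V: go to s0, push YV → (s0, c, YVV$)
  read c, top Y: go to s1, push ε → (s1, ε, VV$)
All input consumed in state s1 with stack VV$.

VV$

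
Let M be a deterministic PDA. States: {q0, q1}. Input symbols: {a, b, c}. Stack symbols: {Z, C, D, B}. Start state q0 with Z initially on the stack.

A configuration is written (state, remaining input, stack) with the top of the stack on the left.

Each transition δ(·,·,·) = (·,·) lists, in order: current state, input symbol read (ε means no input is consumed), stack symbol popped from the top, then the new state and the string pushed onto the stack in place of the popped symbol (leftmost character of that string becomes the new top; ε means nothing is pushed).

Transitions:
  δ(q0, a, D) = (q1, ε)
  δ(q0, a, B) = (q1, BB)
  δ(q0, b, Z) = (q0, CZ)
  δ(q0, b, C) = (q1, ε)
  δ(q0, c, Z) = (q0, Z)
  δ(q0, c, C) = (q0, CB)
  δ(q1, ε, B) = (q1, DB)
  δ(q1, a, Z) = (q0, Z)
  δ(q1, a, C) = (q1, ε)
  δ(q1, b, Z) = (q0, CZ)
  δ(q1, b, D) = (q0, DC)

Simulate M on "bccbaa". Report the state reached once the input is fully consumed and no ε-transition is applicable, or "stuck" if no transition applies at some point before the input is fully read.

(q0, bccbaa, Z) ⊢ (q0, ccbaa, CZ) ⊢ (q0, cbaa, CBZ) ⊢ (q0, baa, CBBZ) ⊢ (q1, aa, BBZ) ⊢ (q1, aa, DBBZ)
No transition for (q1, a, top D); M blocks with input aa remaining.

stuck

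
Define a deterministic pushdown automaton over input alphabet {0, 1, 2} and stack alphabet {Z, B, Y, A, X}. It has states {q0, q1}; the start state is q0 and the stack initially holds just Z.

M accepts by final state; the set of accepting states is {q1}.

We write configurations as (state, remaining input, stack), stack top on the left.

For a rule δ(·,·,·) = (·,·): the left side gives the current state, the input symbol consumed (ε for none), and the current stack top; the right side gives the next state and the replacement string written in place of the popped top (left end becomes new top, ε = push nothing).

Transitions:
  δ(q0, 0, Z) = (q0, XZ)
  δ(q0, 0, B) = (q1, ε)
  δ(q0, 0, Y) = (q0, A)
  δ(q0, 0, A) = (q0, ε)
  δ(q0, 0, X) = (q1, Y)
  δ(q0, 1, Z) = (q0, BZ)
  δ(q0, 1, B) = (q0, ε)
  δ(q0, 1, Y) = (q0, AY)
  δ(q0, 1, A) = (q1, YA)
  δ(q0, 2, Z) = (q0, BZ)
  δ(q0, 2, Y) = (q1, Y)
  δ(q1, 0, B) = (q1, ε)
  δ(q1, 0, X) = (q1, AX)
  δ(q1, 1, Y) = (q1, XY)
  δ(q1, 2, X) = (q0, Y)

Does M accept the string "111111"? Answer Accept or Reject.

Reject

(q0, 111111, Z)
  read 1, top Z: go to q0, push BZ → (q0, 11111, BZ)
  read 1, top B: go to q0, push ε → (q0, 1111, Z)
  read 1, top Z: go to q0, push BZ → (q0, 111, BZ)
  read 1, top B: go to q0, push ε → (q0, 11, Z)
  read 1, top Z: go to q0, push BZ → (q0, 1, BZ)
  read 1, top B: go to q0, push ε → (q0, ε, Z)
All input consumed; state q0 ∉ F and no further ε-move applies.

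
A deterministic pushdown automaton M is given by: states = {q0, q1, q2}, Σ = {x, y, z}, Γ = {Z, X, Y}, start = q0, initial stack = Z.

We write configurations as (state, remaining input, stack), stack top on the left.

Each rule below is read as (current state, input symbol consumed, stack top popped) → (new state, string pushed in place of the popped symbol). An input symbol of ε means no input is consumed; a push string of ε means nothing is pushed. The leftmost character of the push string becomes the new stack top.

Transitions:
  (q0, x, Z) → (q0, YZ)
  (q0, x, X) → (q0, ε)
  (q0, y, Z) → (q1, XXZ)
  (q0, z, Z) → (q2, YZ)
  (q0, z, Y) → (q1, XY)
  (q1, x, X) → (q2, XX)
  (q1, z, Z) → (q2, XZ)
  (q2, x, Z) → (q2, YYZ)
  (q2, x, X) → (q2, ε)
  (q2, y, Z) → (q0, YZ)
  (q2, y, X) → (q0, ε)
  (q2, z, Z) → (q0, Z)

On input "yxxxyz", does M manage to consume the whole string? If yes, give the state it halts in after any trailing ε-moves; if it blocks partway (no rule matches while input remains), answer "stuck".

(q0, yxxxyz, Z)
  read y, top Z: go to q1, push XXZ → (q1, xxxyz, XXZ)
  read x, top X: go to q2, push XX → (q2, xxyz, XXXZ)
  read x, top X: go to q2, push ε → (q2, xyz, XXZ)
  read x, top X: go to q2, push ε → (q2, yz, XZ)
  read y, top X: go to q0, push ε → (q0, z, Z)
  read z, top Z: go to q2, push YZ → (q2, ε, YZ)
All input consumed; M is in state q2.

q2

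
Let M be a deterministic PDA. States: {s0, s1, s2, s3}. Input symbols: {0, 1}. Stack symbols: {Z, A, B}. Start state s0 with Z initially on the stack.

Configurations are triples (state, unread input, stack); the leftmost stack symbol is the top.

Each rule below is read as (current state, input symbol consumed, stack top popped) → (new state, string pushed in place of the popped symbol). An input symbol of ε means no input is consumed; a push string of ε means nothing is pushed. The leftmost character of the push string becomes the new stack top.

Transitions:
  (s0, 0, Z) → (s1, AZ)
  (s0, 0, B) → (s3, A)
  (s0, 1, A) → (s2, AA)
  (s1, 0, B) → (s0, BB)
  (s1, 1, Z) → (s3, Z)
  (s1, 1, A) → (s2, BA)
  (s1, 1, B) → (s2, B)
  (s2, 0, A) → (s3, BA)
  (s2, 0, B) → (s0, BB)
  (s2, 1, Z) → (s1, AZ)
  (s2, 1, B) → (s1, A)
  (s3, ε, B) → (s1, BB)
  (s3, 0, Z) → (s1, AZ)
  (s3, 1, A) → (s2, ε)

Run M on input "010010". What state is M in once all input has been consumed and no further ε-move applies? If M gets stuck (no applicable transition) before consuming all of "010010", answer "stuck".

s0

(s0, 010010, Z)
  read 0, top Z: go to s1, push AZ → (s1, 10010, AZ)
  read 1, top A: go to s2, push BA → (s2, 0010, BAZ)
  read 0, top B: go to s0, push BB → (s0, 010, BBAZ)
  read 0, top B: go to s3, push A → (s3, 10, ABAZ)
  read 1, top A: go to s2, push ε → (s2, 0, BAZ)
  read 0, top B: go to s0, push BB → (s0, ε, BBAZ)
All input consumed; M is in state s0.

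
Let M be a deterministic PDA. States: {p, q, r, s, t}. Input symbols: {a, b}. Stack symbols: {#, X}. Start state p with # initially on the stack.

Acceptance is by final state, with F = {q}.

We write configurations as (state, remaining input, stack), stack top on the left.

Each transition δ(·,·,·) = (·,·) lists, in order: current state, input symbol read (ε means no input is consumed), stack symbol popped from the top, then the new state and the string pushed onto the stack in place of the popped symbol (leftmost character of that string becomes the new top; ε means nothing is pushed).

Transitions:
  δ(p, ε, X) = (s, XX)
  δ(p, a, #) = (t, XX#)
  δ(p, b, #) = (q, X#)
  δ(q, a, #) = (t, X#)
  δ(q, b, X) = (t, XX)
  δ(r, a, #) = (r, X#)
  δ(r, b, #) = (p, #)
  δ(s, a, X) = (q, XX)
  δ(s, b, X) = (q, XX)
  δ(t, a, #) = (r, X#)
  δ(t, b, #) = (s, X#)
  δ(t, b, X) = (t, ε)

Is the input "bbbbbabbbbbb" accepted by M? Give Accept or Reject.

(p, bbbbbabbbbbb, #)
  read b, top #: go to q, push X# → (q, bbbbabbbbbb, X#)
  read b, top X: go to t, push XX → (t, bbbabbbbbb, XX#)
  read b, top X: go to t, push ε → (t, bbabbbbbb, X#)
  read b, top X: go to t, push ε → (t, babbbbbb, #)
  read b, top #: go to s, push X# → (s, abbbbbb, X#)
  read a, top X: go to q, push XX → (q, bbbbbb, XX#)
  read b, top X: go to t, push XX → (t, bbbbb, XXX#)
  read b, top X: go to t, push ε → (t, bbbb, XX#)
  read b, top X: go to t, push ε → (t, bbb, X#)
  read b, top X: go to t, push ε → (t, bb, #)
  read b, top #: go to s, push X# → (s, b, X#)
  read b, top X: go to q, push XX → (q, ε, XX#)
All input consumed; state q ∈ F.

Accept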